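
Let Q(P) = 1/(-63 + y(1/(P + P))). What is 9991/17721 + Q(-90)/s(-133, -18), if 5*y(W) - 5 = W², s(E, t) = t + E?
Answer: 15155659497359/26876445648129 ≈ 0.56390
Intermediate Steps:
s(E, t) = E + t
y(W) = 1 + W²/5
Q(P) = 1/(-62 + 1/(20*P²)) (Q(P) = 1/(-63 + (1 + (1/(P + P))²/5)) = 1/(-63 + (1 + (1/(2*P))²/5)) = 1/(-63 + (1 + (1/(4*P²))/5)) = 1/(-63 + (1 + 1/(20*P²))) = 1/(-62 + 1/(20*P²)))
9991/17721 + Q(-90)/s(-133, -18) = 9991/17721 + (20*(-90)²/(1 - 1240*(-90)²))/(-133 - 18) = 9991*(1/17721) + (20*8100/(1 - 1240*8100))/(-151) = 9991/17721 + (20*8100/(1 - 10044000))*(-1/151) = 9991/17721 + (20*8100/(-10043999))*(-1/151) = 9991/17721 + (20*8100*(-1/10043999))*(-1/151) = 9991/17721 - 162000/10043999*(-1/151) = 9991/17721 + 162000/1516643849 = 15155659497359/26876445648129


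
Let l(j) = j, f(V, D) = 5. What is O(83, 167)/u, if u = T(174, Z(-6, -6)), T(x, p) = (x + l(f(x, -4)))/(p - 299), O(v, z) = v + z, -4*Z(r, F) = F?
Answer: -74375/179 ≈ -415.50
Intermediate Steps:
Z(r, F) = -F/4
T(x, p) = (5 + x)/(-299 + p) (T(x, p) = (x + 5)/(p - 299) = (5 + x)/(-299 + p))
u = -358/595 (u = (5 + 174)/(-299 - ¼*(-6)) = 179/(-299 + 3/2) = 179/(-595/2) = -2/595*179 = -358/595 ≈ -0.60168)
O(83, 167)/u = (83 + 167)/(-358/595) = 250*(-595/358) = -74375/179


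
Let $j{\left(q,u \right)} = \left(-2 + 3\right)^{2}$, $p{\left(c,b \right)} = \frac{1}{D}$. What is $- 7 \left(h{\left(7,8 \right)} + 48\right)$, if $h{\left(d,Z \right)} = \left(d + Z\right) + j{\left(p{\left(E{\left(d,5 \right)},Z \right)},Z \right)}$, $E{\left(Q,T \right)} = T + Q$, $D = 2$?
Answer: $-448$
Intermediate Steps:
$E{\left(Q,T \right)} = Q + T$
$p{\left(c,b \right)} = \frac{1}{2}$
$j{\left(q,u \right)} = 1$ ($j{\left(q,u \right)} = 1^{2} = 1$)
$h{\left(d,Z \right)} = 1 + Z + d$ ($h{\left(d,Z \right)} = \left(d + Z\right) + 1 = \left(Z + d\right) + 1 = 1 + Z + d$)
$- 7 \left(h{\left(7,8 \right)} + 48\right) = - 7 \left(\left(1 + 8 + 7\right) + 48\right) = - 7 \left(16 + 48\right) = \left(-7\right) 64 = -448$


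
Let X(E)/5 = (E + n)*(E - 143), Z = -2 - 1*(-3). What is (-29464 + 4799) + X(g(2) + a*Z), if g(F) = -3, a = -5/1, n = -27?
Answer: 1760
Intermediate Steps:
a = -5 (a = -5*1 = -5)
Z = 1 (Z = -2 + 3 = 1)
X(E) = 5*(-143 + E)*(-27 + E) (X(E) = 5*((E - 27)*(E - 143)) = 5*((-27 + E)*(-143 + E)) = 5*((-143 + E)*(-27 + E)) = 5*(-143 + E)*(-27 + E))
(-29464 + 4799) + X(g(2) + a*Z) = (-29464 + 4799) + (19305 - 850*(-3 - 5*1) + 5*(-3 - 5*1)**2) = -24665 + (19305 - 850*(-3 - 5) + 5*(-3 - 5)**2) = -24665 + (19305 - 850*(-8) + 5*(-8)**2) = -24665 + (19305 + 6800 + 5*64) = -24665 + (19305 + 6800 + 320) = -24665 + 26425 = 1760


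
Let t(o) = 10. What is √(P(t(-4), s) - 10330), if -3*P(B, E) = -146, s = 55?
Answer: 2*I*√23133/3 ≈ 101.4*I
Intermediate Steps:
P(B, E) = 146/3 (P(B, E) = -⅓*(-146) = 146/3)
√(P(t(-4), s) - 10330) = √(146/3 - 10330) = √(-30844/3) = 2*I*√23133/3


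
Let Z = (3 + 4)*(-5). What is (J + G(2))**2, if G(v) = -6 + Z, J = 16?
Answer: 625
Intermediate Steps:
Z = -35 (Z = 7*(-5) = -35)
G(v) = -41 (G(v) = -6 - 35 = -41)
(J + G(2))**2 = (16 - 41)**2 = (-25)**2 = 625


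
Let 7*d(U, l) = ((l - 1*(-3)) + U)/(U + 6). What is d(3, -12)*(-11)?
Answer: 22/21 ≈ 1.0476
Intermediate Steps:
d(U, l) = (3 + U + l)/(7*(6 + U)) (d(U, l) = (((l - 1*(-3)) + U)/(U + 6))/7 = (((l + 3) + U)/(6 + U))/7 = (((3 + l) + U)/(6 + U))/7 = ((3 + U + l)/(6 + U))/7 = (3 + U + l)/(7*(6 + U)))
d(3, -12)*(-11) = ((3 + 3 - 12)/(7*(6 + 3)))*(-11) = ((⅐)*(-6)/9)*(-11) = ((⅐)*(⅑)*(-6))*(-11) = -2/21*(-11) = 22/21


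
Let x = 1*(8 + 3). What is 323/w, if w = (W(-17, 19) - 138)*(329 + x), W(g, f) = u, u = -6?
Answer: -19/2880 ≈ -0.0065972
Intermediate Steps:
x = 11 (x = 1*11 = 11)
W(g, f) = -6
w = -48960 (w = (-6 - 138)*(329 + 11) = -144*340 = -48960)
323/w = 323/(-48960) = 323*(-1/48960) = -19/2880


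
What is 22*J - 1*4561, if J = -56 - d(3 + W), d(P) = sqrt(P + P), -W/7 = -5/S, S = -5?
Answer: -5793 - 44*I*sqrt(2) ≈ -5793.0 - 62.225*I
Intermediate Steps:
W = -7 (W = -(-35)/(-5) = -(-35)*(-1)/5 = -7*1 = -7)
d(P) = sqrt(2)*sqrt(P) (d(P) = sqrt(2*P) = sqrt(2)*sqrt(P))
J = -56 - 2*I*sqrt(2) (J = -56 - sqrt(2)*sqrt(3 - 7) = -56 - sqrt(2)*sqrt(-4) = -56 - sqrt(2)*2*I = -56 - 2*I*sqrt(2) ≈ -56.0 - 2.8284*I)
22*J - 1*4561 = 22*(-56 - 2*I*sqrt(2)) - 1*4561 = (-1232 - 44*I*sqrt(2)) - 4561 = -5793 - 44*I*sqrt(2)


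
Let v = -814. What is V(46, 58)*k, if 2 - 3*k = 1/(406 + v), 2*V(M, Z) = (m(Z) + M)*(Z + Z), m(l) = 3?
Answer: 1160957/612 ≈ 1897.0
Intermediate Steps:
V(M, Z) = Z*(3 + M) (V(M, Z) = ((3 + M)*(Z + Z))/2 = ((3 + M)*(2*Z))/2 = (2*Z*(3 + M))/2 = Z*(3 + M))
k = 817/1224 (k = ⅔ - 1/(3*(406 - 814)) = ⅔ - ⅓/(-408) = ⅔ - ⅓*(-1/408) = ⅔ + 1/1224 = 817/1224 ≈ 0.66748)
V(46, 58)*k = (58*(3 + 46))*(817/1224) = (58*49)*(817/1224) = 2842*(817/1224) = 1160957/612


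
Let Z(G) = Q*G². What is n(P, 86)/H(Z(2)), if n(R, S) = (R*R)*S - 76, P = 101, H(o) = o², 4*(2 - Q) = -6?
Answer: 438605/98 ≈ 4475.6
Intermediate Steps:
Q = 7/2 (Q = 2 - ¼*(-6) = 2 + 3/2 = 7/2 ≈ 3.5000)
Z(G) = 7*G²/2
n(R, S) = -76 + S*R² (n(R, S) = R²*S - 76 = S*R² - 76 = -76 + S*R²)
n(P, 86)/H(Z(2)) = (-76 + 86*101²)/(((7/2)*2²)²) = (-76 + 86*10201)/(((7/2)*4)²) = (-76 + 877286)/(14²) = 877210/196 = 877210*(1/196) = 438605/98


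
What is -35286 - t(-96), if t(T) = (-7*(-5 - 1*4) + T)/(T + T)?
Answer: -2258315/64 ≈ -35286.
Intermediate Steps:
t(T) = (63 + T)/(2*T) (t(T) = (-7*(-5 - 4) + T)/((2*T)) = (-7*(-9) + T)*(1/(2*T)) = (63 + T)*(1/(2*T)) = (63 + T)/(2*T))
-35286 - t(-96) = -35286 - (63 - 96)/(2*(-96)) = -35286 - (-1)*(-33)/(2*96) = -35286 - 1*11/64 = -35286 - 11/64 = -2258315/64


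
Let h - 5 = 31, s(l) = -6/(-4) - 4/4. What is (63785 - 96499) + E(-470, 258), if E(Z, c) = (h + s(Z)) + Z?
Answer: -66295/2 ≈ -33148.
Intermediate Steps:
s(l) = 1/2 (s(l) = -6*(-1/4) - 4*1/4 = 3/2 - 1 = 1/2)
h = 36 (h = 5 + 31 = 36)
E(Z, c) = 73/2 + Z (E(Z, c) = (36 + 1/2) + Z = 73/2 + Z)
(63785 - 96499) + E(-470, 258) = (63785 - 96499) + (73/2 - 470) = -32714 - 867/2 = -66295/2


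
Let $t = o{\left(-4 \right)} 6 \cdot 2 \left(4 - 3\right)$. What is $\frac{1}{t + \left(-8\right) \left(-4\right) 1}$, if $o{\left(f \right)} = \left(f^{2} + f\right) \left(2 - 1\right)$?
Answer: $\frac{1}{176} \approx 0.0056818$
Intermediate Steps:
$o{\left(f \right)} = f + f^{2}$ ($o{\left(f \right)} = \left(f + f^{2}\right) 1 = f + f^{2}$)
$t = 144$ ($t = - 4 \left(1 - 4\right) 6 \cdot 2 \left(4 - 3\right) = \left(-4\right) \left(-3\right) 6 \cdot 2 \cdot 1 = 12 \cdot 6 \cdot 2 = 72 \cdot 2 = 144$)
$\frac{1}{t + \left(-8\right) \left(-4\right) 1} = \frac{1}{144 + \left(-8\right) \left(-4\right) 1} = \frac{1}{144 + 32 \cdot 1} = \frac{1}{144 + 32} = \frac{1}{176}$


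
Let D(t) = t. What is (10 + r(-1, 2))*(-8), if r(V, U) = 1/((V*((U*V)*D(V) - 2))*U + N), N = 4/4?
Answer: -88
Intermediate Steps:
N = 1 (N = 4*(1/4) = 1)
r(V, U) = 1/(1 + U*V*(-2 + U*V**2)) (r(V, U) = 1/((V*((U*V)*V - 2))*U + 1) = 1/((V*(U*V**2 - 2))*U + 1) = 1/((V*(-2 + U*V**2))*U + 1) = 1/(U*V*(-2 + U*V**2) + 1) = 1/(1 + U*V*(-2 + U*V**2)))
(10 + r(-1, 2))*(-8) = (10 + 1/(1 + 2**2*(-1)**3 - 2*2*(-1)))*(-8) = (10 + 1/(1 + 4*(-1) + 4))*(-8) = (10 + 1/(1 - 4 + 4))*(-8) = (10 + 1/1)*(-8) = (10 + 1)*(-8) = 11*(-8) = -88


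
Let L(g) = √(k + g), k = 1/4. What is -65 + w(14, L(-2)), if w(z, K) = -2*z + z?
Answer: -79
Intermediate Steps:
k = ¼ ≈ 0.25000
L(g) = √(¼ + g)
w(z, K) = -z
-65 + w(14, L(-2)) = -65 - 1*14 = -65 - 14 = -79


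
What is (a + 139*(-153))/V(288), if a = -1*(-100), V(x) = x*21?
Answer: -21167/6048 ≈ -3.4998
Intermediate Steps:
V(x) = 21*x
a = 100
(a + 139*(-153))/V(288) = (100 + 139*(-153))/((21*288)) = (100 - 21267)/6048 = -21167*1/6048 = -21167/6048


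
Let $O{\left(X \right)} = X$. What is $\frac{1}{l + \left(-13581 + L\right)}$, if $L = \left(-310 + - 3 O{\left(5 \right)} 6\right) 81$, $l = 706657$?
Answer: $\frac{1}{660676} \approx 1.5136 \cdot 10^{-6}$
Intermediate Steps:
$L = -32400$ ($L = \left(-310 + \left(-3\right) 5 \cdot 6\right) 81 = \left(-310 - 90\right) 81 = \left(-400\right) 81 = -32400$)
$\frac{1}{l + \left(-13581 + L\right)} = \frac{1}{706657 - 45981} = \frac{1}{660676}$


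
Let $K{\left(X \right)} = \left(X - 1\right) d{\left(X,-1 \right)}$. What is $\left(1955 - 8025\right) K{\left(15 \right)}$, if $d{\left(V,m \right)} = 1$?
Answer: $-84980$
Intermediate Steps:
$K{\left(X \right)} = -1 + X$ ($K{\left(X \right)} = \left(X - 1\right) 1 = \left(-1 + X\right) 1 = -1 + X$)
$\left(1955 - 8025\right) K{\left(15 \right)} = \left(1955 - 8025\right) \left(-1 + 15\right) = \left(-6070\right) 14 = -84980$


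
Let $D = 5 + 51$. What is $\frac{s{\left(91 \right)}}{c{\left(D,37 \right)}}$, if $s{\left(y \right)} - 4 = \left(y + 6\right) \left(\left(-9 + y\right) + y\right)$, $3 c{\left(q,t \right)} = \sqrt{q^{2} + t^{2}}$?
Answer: $\frac{10071 \sqrt{4505}}{901} \approx 750.23$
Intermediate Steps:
$D = 56$
$c{\left(q,t \right)} = \frac{\sqrt{q^{2} + t^{2}}}{3}$
$s{\left(y \right)} = 4 + \left(-9 + 2 y\right) \left(6 + y\right)$ ($s{\left(y \right)} = 4 + \left(y + 6\right) \left(\left(-9 + y\right) + y\right) = 4 + \left(6 + y\right) \left(-9 + 2 y\right) = 4 + \left(-9 + 2 y\right) \left(6 + y\right)$)
$\frac{s{\left(91 \right)}}{c{\left(D,37 \right)}} = \frac{-50 + 2 \cdot 91^{2} + 3 \cdot 91}{\frac{1}{3} \sqrt{56^{2} + 37^{2}}} = \frac{-50 + 2 \cdot 8281 + 273}{\frac{1}{3} \sqrt{3136 + 1369}} = \frac{-50 + 16562 + 273}{\frac{1}{3} \sqrt{4505}} = 16785 \frac{3 \sqrt{4505}}{4505} = \frac{10071 \sqrt{4505}}{901}$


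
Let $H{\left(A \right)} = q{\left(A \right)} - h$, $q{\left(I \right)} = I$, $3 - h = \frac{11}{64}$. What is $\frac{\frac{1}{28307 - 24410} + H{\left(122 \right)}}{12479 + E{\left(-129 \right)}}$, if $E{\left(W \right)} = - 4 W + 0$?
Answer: $\frac{29722483}{3241056960} \approx 0.0091706$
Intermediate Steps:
$h = \frac{181}{64}$ ($h = 3 - \frac{11}{64} = \frac{181}{64} \approx 2.8281$)
$E{\left(W \right)} = - 4 W$
$H{\left(A \right)} = - \frac{181}{64} + A$ ($H{\left(A \right)} = A - \frac{181}{64} = - \frac{181}{64} + A$)
$\frac{\frac{1}{28307 - 24410} + H{\left(122 \right)}}{12479 + E{\left(-129 \right)}} = \frac{\frac{1}{28307 - 24410} + \left(- \frac{181}{64} + 122\right)}{12479 - -516} = \frac{\frac{1}{3897} + \frac{7627}{64}}{12479 + 516} = \frac{\frac{1}{3897} + \frac{7627}{64}}{12995} = \frac{29722483}{249408} \cdot \frac{1}{12995} = \frac{29722483}{3241056960}$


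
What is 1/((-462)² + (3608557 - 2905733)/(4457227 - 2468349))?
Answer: 994439/212257389328 ≈ 4.6851e-6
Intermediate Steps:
1/((-462)² + (3608557 - 2905733)/(4457227 - 2468349)) = 1/(213444 + 702824/1988878) = 1/(213444 + 702824*(1/1988878)) = 1/(213444 + 351412/994439) = 1/(212257389328/994439) = 994439/212257389328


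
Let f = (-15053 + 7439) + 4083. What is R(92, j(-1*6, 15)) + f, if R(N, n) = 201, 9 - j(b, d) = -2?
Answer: -3330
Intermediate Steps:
j(b, d) = 11 (j(b, d) = 9 - 1*(-2) = 9 + 2 = 11)
f = -3531 (f = -7614 + 4083 = -3531)
R(92, j(-1*6, 15)) + f = 201 - 3531 = -3330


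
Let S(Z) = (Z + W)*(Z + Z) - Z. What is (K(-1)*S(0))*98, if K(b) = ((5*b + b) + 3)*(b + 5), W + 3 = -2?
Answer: 0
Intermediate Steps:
W = -5 (W = -3 - 2 = -5)
S(Z) = -Z + 2*Z*(-5 + Z) (S(Z) = (Z - 5)*(Z + Z) - Z = (-5 + Z)*(2*Z) - Z = 2*Z*(-5 + Z) - Z = -Z + 2*Z*(-5 + Z))
K(b) = (3 + 6*b)*(5 + b) (K(b) = (6*b + 3)*(5 + b) = (3 + 6*b)*(5 + b))
(K(-1)*S(0))*98 = ((15 + 6*(-1)² + 33*(-1))*(0*(-11 + 2*0)))*98 = ((15 + 6*1 - 33)*(0*(-11 + 0)))*98 = ((15 + 6 - 33)*(0*(-11)))*98 = -12*0*98 = 0*98 = 0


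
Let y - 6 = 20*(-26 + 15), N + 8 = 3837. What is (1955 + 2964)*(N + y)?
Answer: 17782185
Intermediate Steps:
N = 3829 (N = -8 + 3837 = 3829)
y = -214 (y = 6 + 20*(-26 + 15) = 6 + 20*(-11) = 6 - 220 = -214)
(1955 + 2964)*(N + y) = (1955 + 2964)*(3829 - 214) = 4919*3615 = 17782185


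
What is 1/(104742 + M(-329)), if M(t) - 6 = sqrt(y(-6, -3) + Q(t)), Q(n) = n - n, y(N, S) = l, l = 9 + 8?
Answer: 104748/10972143487 - sqrt(17)/10972143487 ≈ 9.5463e-6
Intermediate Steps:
l = 17
y(N, S) = 17
Q(n) = 0
M(t) = 6 + sqrt(17) (M(t) = 6 + sqrt(17 + 0) = 6 + sqrt(17))
1/(104742 + M(-329)) = 1/(104742 + (6 + sqrt(17))) = 1/(104748 + sqrt(17))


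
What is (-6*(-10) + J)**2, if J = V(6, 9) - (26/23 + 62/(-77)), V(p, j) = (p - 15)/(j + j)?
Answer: 43930902409/12545764 ≈ 3501.7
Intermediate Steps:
V(p, j) = (-15 + p)/(2*j) (V(p, j) = (-15 + p)/((2*j)) = (-15 + p)*(1/(2*j)) = (-15 + p)/(2*j))
J = -2923/3542 (J = (1/2)*(-15 + 6)/9 - (26/23 + 62/(-77)) = (1/2)*(1/9)*(-9) - (26*(1/23) + 62*(-1/77)) = -1/2 - (26/23 - 62/77) = -1/2 - 1*576/1771 = -1/2 - 576/1771 = -2923/3542 ≈ -0.82524)
(-6*(-10) + J)**2 = (-6*(-10) - 2923/3542)**2 = (60 - 2923/3542)**2 = (209597/3542)**2 = 43930902409/12545764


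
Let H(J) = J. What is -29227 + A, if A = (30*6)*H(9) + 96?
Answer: -27511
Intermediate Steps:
A = 1716 (A = (30*6)*9 + 96 = 180*9 + 96 = 1620 + 96 = 1716)
-29227 + A = -29227 + 1716 = -27511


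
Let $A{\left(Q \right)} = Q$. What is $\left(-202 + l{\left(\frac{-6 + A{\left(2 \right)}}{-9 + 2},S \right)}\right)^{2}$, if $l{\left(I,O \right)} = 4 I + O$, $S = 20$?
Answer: $\frac{1582564}{49} \approx 32297.0$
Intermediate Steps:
$l{\left(I,O \right)} = O + 4 I$
$\left(-202 + l{\left(\frac{-6 + A{\left(2 \right)}}{-9 + 2},S \right)}\right)^{2} = \left(-202 + \left(20 + 4 \frac{-6 + 2}{-9 + 2}\right)\right)^{2} = \left(-202 + \left(20 + 4 \left(- \frac{4}{-7}\right)\right)\right)^{2} = \left(-202 + \left(20 + 4 \left(\left(-4\right) \left(- \frac{1}{7}\right)\right)\right)\right)^{2} = \left(-202 + \left(20 + 4 \cdot \frac{4}{7}\right)\right)^{2} = \left(-202 + \left(20 + \frac{16}{7}\right)\right)^{2} = \left(-202 + \frac{156}{7}\right)^{2} = \left(- \frac{1258}{7}\right)^{2} = \frac{1582564}{49}$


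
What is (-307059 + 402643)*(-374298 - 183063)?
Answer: -53274793824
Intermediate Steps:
(-307059 + 402643)*(-374298 - 183063) = 95584*(-557361) = -53274793824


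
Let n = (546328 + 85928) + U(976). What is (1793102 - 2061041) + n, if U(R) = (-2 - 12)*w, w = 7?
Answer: 364219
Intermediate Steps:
U(R) = -98 (U(R) = (-2 - 12)*7 = -14*7 = -98)
n = 632158 (n = (546328 + 85928) - 98 = 632256 - 98 = 632158)
(1793102 - 2061041) + n = (1793102 - 2061041) + 632158 = -267939 + 632158 = 364219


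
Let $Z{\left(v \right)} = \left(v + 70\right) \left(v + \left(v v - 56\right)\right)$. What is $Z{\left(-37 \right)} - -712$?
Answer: $42820$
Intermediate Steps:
$Z{\left(v \right)} = \left(70 + v\right) \left(-56 + v + v^{2}\right)$ ($Z{\left(v \right)} = \left(70 + v\right) \left(v + \left(v^{2} - 56\right)\right) = \left(70 + v\right) \left(v + \left(-56 + v^{2}\right)\right) = \left(70 + v\right) \left(-56 + v + v^{2}\right)$)
$Z{\left(-37 \right)} - -712 = \left(-3920 + \left(-37\right)^{3} + 14 \left(-37\right) + 71 \left(-37\right)^{2}\right) - -712 = \left(-3920 - 50653 - 518 + 71 \cdot 1369\right) + 712 = \left(-3920 - 50653 - 518 + 97199\right) + 712 = 42108 + 712 = 42820$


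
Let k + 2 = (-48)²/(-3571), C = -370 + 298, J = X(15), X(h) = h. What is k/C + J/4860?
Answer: 23039/578502 ≈ 0.039825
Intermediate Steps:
J = 15
C = -72
k = -9446/3571 (k = -2 + (-48)²/(-3571) = -2 + 2304*(-1/3571) = -2 - 2304/3571 = -9446/3571 ≈ -2.6452)
k/C + J/4860 = -9446/3571/(-72) + 15/4860 = -9446/3571*(-1/72) + 15*(1/4860) = 4723/128556 + 1/324 = 23039/578502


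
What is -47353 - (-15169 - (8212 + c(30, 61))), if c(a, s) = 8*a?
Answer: -23732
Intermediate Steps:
-47353 - (-15169 - (8212 + c(30, 61))) = -47353 - (-15169 - (8212 + 8*30)) = -47353 - (-15169 - (8212 + 240)) = -47353 - (-15169 - 1*8452) = -47353 - (-15169 - 8452) = -47353 - 1*(-23621) = -47353 + 23621 = -23732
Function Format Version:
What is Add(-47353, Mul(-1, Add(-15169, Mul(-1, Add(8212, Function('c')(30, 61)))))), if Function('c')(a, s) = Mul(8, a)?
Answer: -23732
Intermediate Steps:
Add(-47353, Mul(-1, Add(-15169, Mul(-1, Add(8212, Function('c')(30, 61)))))) = Add(-47353, Mul(-1, Add(-15169, Mul(-1, Add(8212, Mul(8, 30)))))) = Add(-47353, Mul(-1, Add(-15169, Mul(-1, Add(8212, 240))))) = Add(-47353, Mul(-1, Add(-15169, Mul(-1, 8452)))) = Add(-47353, Mul(-1, Add(-15169, -8452))) = Add(-47353, Mul(-1, -23621)) = Add(-47353, 23621) = -23732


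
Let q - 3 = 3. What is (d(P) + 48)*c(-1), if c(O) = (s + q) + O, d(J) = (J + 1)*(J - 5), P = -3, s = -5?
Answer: 0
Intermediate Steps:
q = 6 (q = 3 + 3 = 6)
d(J) = (1 + J)*(-5 + J)
c(O) = 1 + O (c(O) = (-5 + 6) + O = 1 + O)
(d(P) + 48)*c(-1) = ((-5 + (-3)² - 4*(-3)) + 48)*(1 - 1) = ((-5 + 9 + 12) + 48)*0 = (16 + 48)*0 = 64*0 = 0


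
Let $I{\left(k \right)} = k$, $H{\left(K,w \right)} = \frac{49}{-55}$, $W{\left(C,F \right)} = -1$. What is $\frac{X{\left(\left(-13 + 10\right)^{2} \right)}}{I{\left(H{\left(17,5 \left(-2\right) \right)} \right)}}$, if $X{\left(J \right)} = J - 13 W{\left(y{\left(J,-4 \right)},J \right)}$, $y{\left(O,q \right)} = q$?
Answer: $- \frac{1210}{49} \approx -24.694$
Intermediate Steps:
$H{\left(K,w \right)} = - \frac{49}{55}$ ($H{\left(K,w \right)} = 49 \left(- \frac{1}{55}\right) = - \frac{49}{55}$)
$X{\left(J \right)} = 13 + J$ ($X{\left(J \right)} = J - -13 = J + 13 = 13 + J$)
$\frac{X{\left(\left(-13 + 10\right)^{2} \right)}}{I{\left(H{\left(17,5 \left(-2\right) \right)} \right)}} = \frac{13 + \left(-13 + 10\right)^{2}}{- \frac{49}{55}} = \left(13 + \left(-3\right)^{2}\right) \left(- \frac{55}{49}\right) = \left(13 + 9\right) \left(- \frac{55}{49}\right) = 22 \left(- \frac{55}{49}\right) = - \frac{1210}{49}$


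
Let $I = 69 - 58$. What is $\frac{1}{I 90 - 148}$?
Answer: $\frac{1}{842} \approx 0.0011876$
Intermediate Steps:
$I = 11$ ($I = 69 - 58 = 11$)
$\frac{1}{I 90 - 148} = \frac{1}{11 \cdot 90 - 148} = \frac{1}{990 - 148} = \frac{1}{842}$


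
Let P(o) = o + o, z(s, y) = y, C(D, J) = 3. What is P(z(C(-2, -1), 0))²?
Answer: 0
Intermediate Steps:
P(o) = 2*o
P(z(C(-2, -1), 0))² = (2*0)² = 0² = 0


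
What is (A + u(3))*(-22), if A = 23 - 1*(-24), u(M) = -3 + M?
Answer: -1034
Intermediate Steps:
A = 47 (A = 23 + 24 = 47)
(A + u(3))*(-22) = (47 + (-3 + 3))*(-22) = (47 + 0)*(-22) = 47*(-22) = -1034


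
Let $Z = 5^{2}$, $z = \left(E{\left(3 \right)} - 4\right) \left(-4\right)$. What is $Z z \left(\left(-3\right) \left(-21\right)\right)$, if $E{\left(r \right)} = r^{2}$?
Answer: $-31500$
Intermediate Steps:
$z = -20$ ($z = \left(3^{2} - 4\right) \left(-4\right) = \left(9 - 4\right) \left(-4\right) = 5 \left(-4\right) = -20$)
$Z = 25$
$Z z \left(\left(-3\right) \left(-21\right)\right) = 25 \left(-20\right) \left(\left(-3\right) \left(-21\right)\right) = \left(-500\right) 63 = -31500$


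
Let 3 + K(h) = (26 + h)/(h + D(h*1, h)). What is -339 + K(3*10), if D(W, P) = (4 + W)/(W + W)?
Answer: -44562/131 ≈ -340.17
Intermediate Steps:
D(W, P) = (4 + W)/(2*W) (D(W, P) = (4 + W)/((2*W)) = (4 + W)*(1/(2*W)) = (4 + W)/(2*W))
K(h) = -3 + (26 + h)/(h + (4 + h)/(2*h)) (K(h) = -3 + (26 + h)/(h + (4 + h*1)/(2*((h*1)))) = -3 + (26 + h)/(h + (4 + h)/(2*h)))
-339 + K(3*10) = -339 + (-12 - 4*(3*10)**2 + 49*(3*10))/(4 + 3*10 + 2*(3*10)**2) = -339 + (-12 - 4*30**2 + 49*30)/(4 + 30 + 2*30**2) = -339 + (-12 - 4*900 + 1470)/(4 + 30 + 2*900) = -339 + (-12 - 3600 + 1470)/(4 + 30 + 1800) = -339 - 2142/1834 = -339 + (1/1834)*(-2142) = -339 - 153/131 = -44562/131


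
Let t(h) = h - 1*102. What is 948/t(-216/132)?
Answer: -869/95 ≈ -9.1474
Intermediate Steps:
t(h) = -102 + h (t(h) = h - 102 = -102 + h)
948/t(-216/132) = 948/(-102 - 216/132) = 948/(-102 - 216*1/132) = 948/(-102 - 18/11) = 948/(-1140/11) = 948*(-11/1140) = -869/95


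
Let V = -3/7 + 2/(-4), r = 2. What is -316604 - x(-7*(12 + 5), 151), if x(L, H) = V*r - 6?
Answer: -2216173/7 ≈ -3.1660e+5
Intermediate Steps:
V = -13/14 (V = -3*⅐ + 2*(-¼) = -3/7 - ½ = -13/14 ≈ -0.92857)
x(L, H) = -55/7 (x(L, H) = -13/14*2 - 6 = -13/7 - 6 = -55/7)
-316604 - x(-7*(12 + 5), 151) = -316604 - 1*(-55/7) = -316604 + 55/7 = -2216173/7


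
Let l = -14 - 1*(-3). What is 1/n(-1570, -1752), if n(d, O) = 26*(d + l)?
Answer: -1/41106 ≈ -2.4327e-5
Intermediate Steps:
l = -11 (l = -14 + 3 = -11)
n(d, O) = -286 + 26*d (n(d, O) = 26*(d - 11) = 26*(-11 + d) = -286 + 26*d)
1/n(-1570, -1752) = 1/(-286 + 26*(-1570)) = 1/(-286 - 40820) = 1/(-41106) = -1/41106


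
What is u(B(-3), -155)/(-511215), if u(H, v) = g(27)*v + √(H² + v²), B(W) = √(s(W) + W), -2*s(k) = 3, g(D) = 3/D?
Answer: 31/920187 - √96082/1022430 ≈ -0.00026948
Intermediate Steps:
s(k) = -3/2 (s(k) = -½*3 = -3/2)
B(W) = √(-3/2 + W)
u(H, v) = √(H² + v²) + v/9 (u(H, v) = (3/27)*v + √(H² + v²) = (3*(1/27))*v + √(H² + v²) = v/9 + √(H² + v²) = √(H² + v²) + v/9)
u(B(-3), -155)/(-511215) = (√((√(-6 + 4*(-3))/2)² + (-155)²) + (⅑)*(-155))/(-511215) = (√((√(-6 - 12)/2)² + 24025) - 155/9)*(-1/511215) = (√((√(-18)/2)² + 24025) - 155/9)*(-1/511215) = (√(((3*I*√2)/2)² + 24025) - 155/9)*(-1/511215) = (√((3*I*√2/2)² + 24025) - 155/9)*(-1/511215) = (√(-9/2 + 24025) - 155/9)*(-1/511215) = (√(48041/2) - 155/9)*(-1/511215) = (√96082/2 - 155/9)*(-1/511215) = (-155/9 + √96082/2)*(-1/511215) = 31/920187 - √96082/1022430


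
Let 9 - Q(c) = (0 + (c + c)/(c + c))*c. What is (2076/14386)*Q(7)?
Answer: 2076/7193 ≈ 0.28861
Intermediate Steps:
Q(c) = 9 - c (Q(c) = 9 - (0 + (c + c)/(c + c))*c = 9 - (0 + (2*c)/((2*c)))*c = 9 - (0 + (2*c)*(1/(2*c)))*c = 9 - (0 + 1)*c = 9 - c)
(2076/14386)*Q(7) = (2076/14386)*(9 - 1*7) = (2076*(1/14386))*(9 - 7) = (1038/7193)*2 = 2076/7193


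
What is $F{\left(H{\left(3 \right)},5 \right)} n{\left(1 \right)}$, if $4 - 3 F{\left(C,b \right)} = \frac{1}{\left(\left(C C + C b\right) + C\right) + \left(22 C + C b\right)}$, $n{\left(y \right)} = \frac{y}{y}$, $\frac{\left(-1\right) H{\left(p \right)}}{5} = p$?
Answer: $\frac{1081}{810} \approx 1.3346$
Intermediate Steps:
$H{\left(p \right)} = - 5 p$
$n{\left(y \right)} = 1$
$F{\left(C,b \right)} = \frac{4}{3} - \frac{1}{3 \left(C^{2} + 23 C + 2 C b\right)}$ ($F{\left(C,b \right)} = \frac{4}{3} - \frac{1}{3 \left(\left(\left(C C + C b\right) + C\right) + \left(22 C + C b\right)\right)} = \frac{4}{3} - \frac{1}{3 \left(\left(\left(C^{2} + C b\right) + C\right) + \left(22 C + C b\right)\right)} = \frac{4}{3} - \frac{1}{3 \left(\left(C + C^{2} + C b\right) + \left(22 C + C b\right)\right)} = \frac{4}{3} - \frac{1}{3 \left(C^{2} + 23 C + 2 C b\right)}$)
$F{\left(H{\left(3 \right)},5 \right)} n{\left(1 \right)} = \frac{-1 + 4 \left(\left(-5\right) 3\right)^{2} + 92 \left(\left(-5\right) 3\right) + 8 \left(\left(-5\right) 3\right) 5}{3 \left(\left(-5\right) 3\right) \left(23 - 15 + 2 \cdot 5\right)} 1 = \frac{-1 + 4 \left(-15\right)^{2} + 92 \left(-15\right) + 8 \left(-15\right) 5}{3 \left(-15\right) \left(23 - 15 + 10\right)} 1 = \frac{1}{3} \left(- \frac{1}{15}\right) \frac{1}{18} \left(-1 + 4 \cdot 225 - 1380 - 600\right) 1 = \frac{1}{3} \left(- \frac{1}{15}\right) \frac{1}{18} \left(-1 + 900 - 1380 - 600\right) 1 = \frac{1}{3} \left(- \frac{1}{15}\right) \frac{1}{18} \left(-1081\right) 1 = \frac{1081}{810} \cdot 1 = \frac{1081}{810}$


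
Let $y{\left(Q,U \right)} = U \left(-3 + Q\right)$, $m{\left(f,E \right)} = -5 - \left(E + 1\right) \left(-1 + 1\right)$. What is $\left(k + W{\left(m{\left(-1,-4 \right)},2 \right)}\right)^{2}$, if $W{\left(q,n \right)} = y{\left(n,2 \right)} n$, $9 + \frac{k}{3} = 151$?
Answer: $178084$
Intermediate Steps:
$m{\left(f,E \right)} = -5$ ($m{\left(f,E \right)} = -5 - \left(1 + E\right) 0 = -5 - 0 = -5 + 0 = -5$)
$k = 426$ ($k = -27 + 3 \cdot 151 = -27 + 453 = 426$)
$W{\left(q,n \right)} = n \left(-6 + 2 n\right)$ ($W{\left(q,n \right)} = 2 \left(-3 + n\right) n = \left(-6 + 2 n\right) n = n \left(-6 + 2 n\right)$)
$\left(k + W{\left(m{\left(-1,-4 \right)},2 \right)}\right)^{2} = \left(426 + 2 \cdot 2 \left(-3 + 2\right)\right)^{2} = \left(426 + 2 \cdot 2 \left(-1\right)\right)^{2} = \left(426 - 4\right)^{2} = 422^{2} = 178084$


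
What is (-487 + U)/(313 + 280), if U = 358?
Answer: -129/593 ≈ -0.21754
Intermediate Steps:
(-487 + U)/(313 + 280) = (-487 + 358)/(313 + 280) = -129/593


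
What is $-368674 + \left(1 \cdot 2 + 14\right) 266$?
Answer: $-364418$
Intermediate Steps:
$-368674 + \left(1 \cdot 2 + 14\right) 266 = -368674 + \left(2 + 14\right) 266 = -368674 + 16 \cdot 266 = -368674 + 4256 = -364418$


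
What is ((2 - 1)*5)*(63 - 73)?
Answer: -50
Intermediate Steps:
((2 - 1)*5)*(63 - 73) = (1*5)*(-10) = 5*(-10) = -50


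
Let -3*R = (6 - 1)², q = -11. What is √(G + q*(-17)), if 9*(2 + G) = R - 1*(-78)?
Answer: 2*√3903/9 ≈ 13.883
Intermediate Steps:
R = -25/3 (R = -(6 - 1)²/3 = -⅓*5² = -⅓*25 = -25/3 ≈ -8.3333)
G = 155/27 (G = -2 + (-25/3 - 1*(-78))/9 = -2 + (-25/3 + 78)/9 = -2 + (⅑)*(209/3) = -2 + 209/27 = 155/27 ≈ 5.7407)
√(G + q*(-17)) = √(155/27 - 11*(-17)) = √(155/27 + 187) = √(5204/27) = 2*√3903/9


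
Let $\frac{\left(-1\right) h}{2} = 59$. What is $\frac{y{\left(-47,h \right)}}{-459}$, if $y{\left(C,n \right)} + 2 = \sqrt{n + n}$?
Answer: $\frac{2}{459} - \frac{2 i \sqrt{59}}{459} \approx 0.0043573 - 0.033469 i$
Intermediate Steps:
$h = -118$ ($h = \left(-2\right) 59 = -118$)
$y{\left(C,n \right)} = -2 + \sqrt{2} \sqrt{n}$ ($y{\left(C,n \right)} = -2 + \sqrt{n + n} = -2 + \sqrt{2 n} = -2 + \sqrt{2} \sqrt{n}$)
$\frac{y{\left(-47,h \right)}}{-459} = \frac{-2 + \sqrt{2} \sqrt{-118}}{-459} = \left(-2 + \sqrt{2} i \sqrt{118}\right) \left(- \frac{1}{459}\right) = \left(-2 + 2 i \sqrt{59}\right) \left(- \frac{1}{459}\right) = \frac{2}{459} - \frac{2 i \sqrt{59}}{459}$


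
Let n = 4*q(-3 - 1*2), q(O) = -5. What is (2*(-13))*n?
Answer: 520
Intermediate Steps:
n = -20 (n = 4*(-5) = -20)
(2*(-13))*n = (2*(-13))*(-20) = -26*(-20) = 520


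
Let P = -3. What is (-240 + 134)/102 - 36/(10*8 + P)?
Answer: -5917/3927 ≈ -1.5067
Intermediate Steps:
(-240 + 134)/102 - 36/(10*8 + P) = (-240 + 134)/102 - 36/(10*8 - 3) = -106*1/102 - 36/(80 - 3) = -53/51 - 36/77 = -5917/3927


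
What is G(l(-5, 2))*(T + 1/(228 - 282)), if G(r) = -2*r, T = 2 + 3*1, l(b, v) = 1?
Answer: -269/27 ≈ -9.9630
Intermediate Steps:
T = 5 (T = 2 + 3 = 5)
G(l(-5, 2))*(T + 1/(228 - 282)) = (-2*1)*(5 + 1/(228 - 282)) = -2*(5 + 1/(-54)) = -2*(5 - 1/54) = -2*269/54 = -269/27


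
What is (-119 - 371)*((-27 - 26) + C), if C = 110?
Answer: -27930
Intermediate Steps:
(-119 - 371)*((-27 - 26) + C) = (-119 - 371)*((-27 - 26) + 110) = -490*(-53 + 110) = -490*57 = -27930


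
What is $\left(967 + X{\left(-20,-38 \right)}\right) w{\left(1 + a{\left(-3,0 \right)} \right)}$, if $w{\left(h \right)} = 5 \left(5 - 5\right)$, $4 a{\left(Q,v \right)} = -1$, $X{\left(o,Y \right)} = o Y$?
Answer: $0$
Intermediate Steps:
$X{\left(o,Y \right)} = Y o$
$a{\left(Q,v \right)} = - \frac{1}{4}$ ($a{\left(Q,v \right)} = \frac{1}{4} \left(-1\right) = - \frac{1}{4}$)
$w{\left(h \right)} = 0$ ($w{\left(h \right)} = 5 \cdot 0 = 0$)
$\left(967 + X{\left(-20,-38 \right)}\right) w{\left(1 + a{\left(-3,0 \right)} \right)} = \left(967 - -760\right) 0 = \left(967 + 760\right) 0 = 1727 \cdot 0 = 0$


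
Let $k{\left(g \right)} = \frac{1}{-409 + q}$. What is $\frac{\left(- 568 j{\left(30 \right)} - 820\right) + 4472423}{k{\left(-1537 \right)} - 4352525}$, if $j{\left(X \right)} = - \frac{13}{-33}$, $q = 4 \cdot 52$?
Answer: $- \frac{9886219505}{9623432786} \approx -1.0273$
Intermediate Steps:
$q = 208$
$j{\left(X \right)} = \frac{13}{33}$ ($j{\left(X \right)} = \left(-13\right) \left(- \frac{1}{33}\right) = \frac{13}{33}$)
$k{\left(g \right)} = - \frac{1}{201}$ ($k{\left(g \right)} = \frac{1}{-409 + 208} = \frac{1}{-201} = - \frac{1}{201}$)
$\frac{\left(- 568 j{\left(30 \right)} - 820\right) + 4472423}{k{\left(-1537 \right)} - 4352525} = \frac{\left(\left(-568\right) \frac{13}{33} - 820\right) + 4472423}{- \frac{1}{201} - 4352525} = \frac{\left(- \frac{7384}{33} - 820\right) + 4472423}{- \frac{874857526}{201}} = \left(- \frac{34444}{33} + 4472423\right) \left(- \frac{201}{874857526}\right) = \frac{147555515}{33} \left(- \frac{201}{874857526}\right) = - \frac{9886219505}{9623432786}$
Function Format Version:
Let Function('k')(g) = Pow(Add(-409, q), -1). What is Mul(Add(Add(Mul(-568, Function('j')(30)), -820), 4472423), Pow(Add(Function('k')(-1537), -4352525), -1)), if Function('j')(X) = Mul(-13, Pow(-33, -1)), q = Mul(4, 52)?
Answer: Rational(-9886219505, 9623432786) ≈ -1.0273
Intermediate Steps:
q = 208
Function('j')(X) = Rational(13, 33) (Function('j')(X) = Mul(-13, Rational(-1, 33)) = Rational(13, 33))
Function('k')(g) = Rational(-1, 201) (Function('k')(g) = Pow(Add(-409, 208), -1) = Pow(-201, -1) = Rational(-1, 201))
Mul(Add(Add(Mul(-568, Function('j')(30)), -820), 4472423), Pow(Add(Function('k')(-1537), -4352525), -1)) = Mul(Add(Add(Mul(-568, Rational(13, 33)), -820), 4472423), Pow(Add(Rational(-1, 201), -4352525), -1)) = Mul(Add(Add(Rational(-7384, 33), -820), 4472423), Pow(Rational(-874857526, 201), -1)) = Mul(Add(Rational(-34444, 33), 4472423), Rational(-201, 874857526)) = Mul(Rational(147555515, 33), Rational(-201, 874857526)) = Rational(-9886219505, 9623432786)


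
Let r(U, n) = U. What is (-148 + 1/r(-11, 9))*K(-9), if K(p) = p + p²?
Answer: -117288/11 ≈ -10663.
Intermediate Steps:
(-148 + 1/r(-11, 9))*K(-9) = (-148 + 1/(-11))*(-9*(1 - 9)) = (-148 - 1/11)*(-9*(-8)) = -1629/11*72 = -117288/11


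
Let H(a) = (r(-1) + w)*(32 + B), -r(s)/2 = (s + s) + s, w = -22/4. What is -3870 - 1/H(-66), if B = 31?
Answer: -243812/63 ≈ -3870.0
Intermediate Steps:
w = -11/2 (w = -22*¼ = -11/2 ≈ -5.5000)
r(s) = -6*s (r(s) = -2*((s + s) + s) = -2*(2*s + s) = -6*s)
H(a) = 63/2 (H(a) = (-6*(-1) - 11/2)*(32 + 31) = (6 - 11/2)*63 = (½)*63 = 63/2)
-3870 - 1/H(-66) = -3870 - 1/63/2 = -3870 - 1*2/63 = -3870 - 2/63 = -243812/63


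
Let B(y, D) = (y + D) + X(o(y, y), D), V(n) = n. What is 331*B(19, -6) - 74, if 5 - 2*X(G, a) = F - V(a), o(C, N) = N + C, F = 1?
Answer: 3898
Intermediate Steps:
o(C, N) = C + N
X(G, a) = 2 + a/2 (X(G, a) = 5/2 - (1 - a)/2 = 5/2 + (-½ + a/2) = 2 + a/2)
B(y, D) = 2 + y + 3*D/2 (B(y, D) = (y + D) + (2 + D/2) = (D + y) + (2 + D/2) = 2 + y + 3*D/2)
331*B(19, -6) - 74 = 331*(2 + 19 + (3/2)*(-6)) - 74 = 331*(2 + 19 - 9) - 74 = 331*12 - 74 = 3972 - 74 = 3898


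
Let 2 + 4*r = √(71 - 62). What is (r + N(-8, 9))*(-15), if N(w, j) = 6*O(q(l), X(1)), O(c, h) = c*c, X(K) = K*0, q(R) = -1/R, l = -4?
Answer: -75/8 ≈ -9.3750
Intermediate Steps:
X(K) = 0
O(c, h) = c²
r = ¼ (r = -½ + √(71 - 62)/4 = -½ + √9/4 = -½ + (¼)*3 = -½ + ¾ = ¼ ≈ 0.25000)
N(w, j) = 3/8 (N(w, j) = 6*(-1/(-4))² = 6*(-1*(-¼))² = 6*(¼)² = 6*(1/16) = 3/8)
(r + N(-8, 9))*(-15) = (¼ + 3/8)*(-15) = (5/8)*(-15) = -75/8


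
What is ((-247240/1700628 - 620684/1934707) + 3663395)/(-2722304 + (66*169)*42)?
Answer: -3013340647954429547/1853902322001010164 ≈ -1.6254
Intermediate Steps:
((-247240/1700628 - 620684/1934707) + 3663395)/(-2722304 + (66*169)*42) = ((-247240*1/1700628 - 620684*1/1934707) + 3663395)/(-2722304 + 11154*42) = ((-61810/425157 - 620684/1934707) + 3663395)/(-2722304 + 468468) = (-383472387058/822554223999 + 3663395)/(-2253836) = (3013340647954429547/822554223999)*(-1/2253836) = -3013340647954429547/1853902322001010164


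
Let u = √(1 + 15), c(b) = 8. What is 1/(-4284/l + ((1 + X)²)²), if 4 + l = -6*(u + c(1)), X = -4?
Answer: 19/2610 ≈ 0.0072797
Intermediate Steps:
u = 4 (u = √16 = 4)
l = -76 (l = -4 - 6*(4 + 8) = -4 - 6*12 = -4 - 72 = -76)
1/(-4284/l + ((1 + X)²)²) = 1/(-4284/(-76) + ((1 - 4)²)²) = 1/(-4284*(-1/76) + ((-3)²)²) = 1/(1071/19 + 9²) = 1/(1071/19 + 81) = 1/(2610/19) = 19/2610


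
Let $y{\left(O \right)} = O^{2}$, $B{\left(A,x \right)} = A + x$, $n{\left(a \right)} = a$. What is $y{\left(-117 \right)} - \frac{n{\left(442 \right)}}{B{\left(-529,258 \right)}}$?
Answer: $\frac{3710161}{271} \approx 13691.0$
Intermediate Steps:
$y{\left(-117 \right)} - \frac{n{\left(442 \right)}}{B{\left(-529,258 \right)}} = \left(-117\right)^{2} - \frac{442}{-529 + 258} = 13689 - \frac{442}{-271} = 13689 - 442 \left(- \frac{1}{271}\right) = 13689 - - \frac{442}{271} = 13689 + \frac{442}{271} = \frac{3710161}{271}$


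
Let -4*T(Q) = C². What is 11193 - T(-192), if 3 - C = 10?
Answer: 44821/4 ≈ 11205.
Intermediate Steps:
C = -7 (C = 3 - 1*10 = 3 - 10 = -7)
T(Q) = -49/4 (T(Q) = -¼*(-7)² = -¼*49 = -49/4)
11193 - T(-192) = 11193 - 1*(-49/4) = 11193 + 49/4 = 44821/4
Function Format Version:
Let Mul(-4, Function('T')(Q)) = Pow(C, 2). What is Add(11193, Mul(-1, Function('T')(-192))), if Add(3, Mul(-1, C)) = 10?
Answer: Rational(44821, 4) ≈ 11205.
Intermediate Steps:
C = -7 (C = Add(3, Mul(-1, 10)) = Add(3, -10) = -7)
Function('T')(Q) = Rational(-49, 4) (Function('T')(Q) = Mul(Rational(-1, 4), Pow(-7, 2)) = Mul(Rational(-1, 4), 49) = Rational(-49, 4))
Add(11193, Mul(-1, Function('T')(-192))) = Add(11193, Mul(-1, Rational(-49, 4))) = Add(11193, Rational(49, 4)) = Rational(44821, 4)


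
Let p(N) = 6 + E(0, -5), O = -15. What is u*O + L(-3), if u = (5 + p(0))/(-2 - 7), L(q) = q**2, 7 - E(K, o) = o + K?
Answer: 142/3 ≈ 47.333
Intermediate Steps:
E(K, o) = 7 - K - o (E(K, o) = 7 - (o + K) = 7 - (K + o) = 7 + (-K - o) = 7 - K - o)
p(N) = 18 (p(N) = 6 + (7 - 1*0 - 1*(-5)) = 6 + (7 + 0 + 5) = 6 + 12 = 18)
u = -23/9 (u = (5 + 18)/(-2 - 7) = 23/(-9) = 23*(-1/9) = -23/9 ≈ -2.5556)
u*O + L(-3) = -23/9*(-15) + (-3)**2 = 115/3 + 9 = 142/3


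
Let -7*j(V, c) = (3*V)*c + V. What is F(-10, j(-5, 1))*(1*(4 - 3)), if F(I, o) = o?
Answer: 20/7 ≈ 2.8571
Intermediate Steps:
j(V, c) = -V/7 - 3*V*c/7 (j(V, c) = -((3*V)*c + V)/7 = -(3*V*c + V)/7 = -(V + 3*V*c)/7 = -V/7 - 3*V*c/7)
F(-10, j(-5, 1))*(1*(4 - 3)) = (-1/7*(-5)*(1 + 3*1))*(1*(4 - 3)) = (-1/7*(-5)*(1 + 3))*(1*1) = -1/7*(-5)*4*1 = (20/7)*1 = 20/7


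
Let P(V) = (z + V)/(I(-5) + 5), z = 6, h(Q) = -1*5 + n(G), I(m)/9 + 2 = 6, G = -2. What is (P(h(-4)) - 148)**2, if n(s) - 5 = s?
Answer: 36772096/1681 ≈ 21875.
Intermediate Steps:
I(m) = 36 (I(m) = -18 + 9*6 = -18 + 54 = 36)
n(s) = 5 + s
h(Q) = -2 (h(Q) = -1*5 + (5 - 2) = -5 + 3 = -2)
P(V) = 6/41 + V/41 (P(V) = (6 + V)/(36 + 5) = (6 + V)/41 = (6 + V)*(1/41) = 6/41 + V/41)
(P(h(-4)) - 148)**2 = ((6/41 + (1/41)*(-2)) - 148)**2 = ((6/41 - 2/41) - 148)**2 = (4/41 - 148)**2 = (-6064/41)**2 = 36772096/1681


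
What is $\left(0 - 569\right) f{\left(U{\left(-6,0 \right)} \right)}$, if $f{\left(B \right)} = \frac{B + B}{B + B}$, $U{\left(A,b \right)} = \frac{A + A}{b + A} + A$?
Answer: $-569$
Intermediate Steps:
$U{\left(A,b \right)} = A + \frac{2 A}{A + b}$ ($U{\left(A,b \right)} = \frac{2 A}{A + b} + A = A + \frac{2 A}{A + b}$)
$f{\left(B \right)} = 1$ ($f{\left(B \right)} = \frac{2 B}{2 B} = 2 B \frac{1}{2 B} = 1$)
$\left(0 - 569\right) f{\left(U{\left(-6,0 \right)} \right)} = \left(0 - 569\right) 1 = \left(-569\right) 1 = -569$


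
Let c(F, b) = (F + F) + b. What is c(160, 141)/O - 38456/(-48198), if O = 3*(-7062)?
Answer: 132084923/170187138 ≈ 0.77612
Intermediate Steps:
c(F, b) = b + 2*F (c(F, b) = 2*F + b = b + 2*F)
O = -21186
c(160, 141)/O - 38456/(-48198) = (141 + 2*160)/(-21186) - 38456/(-48198) = (141 + 320)*(-1/21186) - 38456*(-1/48198) = 461*(-1/21186) + 19228/24099 = -461/21186 + 19228/24099 = 132084923/170187138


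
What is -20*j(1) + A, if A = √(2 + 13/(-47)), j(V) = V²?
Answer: -20 + 9*√47/47 ≈ -18.687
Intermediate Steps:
A = 9*√47/47 (A = √(2 + 13*(-1/47)) = √(2 - 13/47) = √(81/47) = 9*√47/47 ≈ 1.3128)
-20*j(1) + A = -20*1² + 9*√47/47 = -20*1 + 9*√47/47 = -20 + 9*√47/47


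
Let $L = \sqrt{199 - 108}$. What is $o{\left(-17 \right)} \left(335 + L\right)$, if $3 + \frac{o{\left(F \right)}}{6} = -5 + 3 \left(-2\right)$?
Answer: $-28140 - 84 \sqrt{91} \approx -28941.0$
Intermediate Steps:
$o{\left(F \right)} = -84$ ($o{\left(F \right)} = -18 + 6 \left(-5 + 3 \left(-2\right)\right) = -18 + 6 \left(-5 - 6\right) = -18 + 6 \left(-11\right) = -18 - 66 = -84$)
$L = \sqrt{91} \approx 9.5394$
$o{\left(-17 \right)} \left(335 + L\right) = - 84 \left(335 + \sqrt{91}\right) = -28140 - 84 \sqrt{91}$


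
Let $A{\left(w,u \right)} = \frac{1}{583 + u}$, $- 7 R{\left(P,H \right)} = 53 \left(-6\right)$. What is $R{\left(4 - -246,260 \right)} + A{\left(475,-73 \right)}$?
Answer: $\frac{162187}{3570} \approx 45.431$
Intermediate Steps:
$R{\left(P,H \right)} = \frac{318}{7}$ ($R{\left(P,H \right)} = - \frac{53 \left(-6\right)}{7} = \left(- \frac{1}{7}\right) \left(-318\right) = \frac{318}{7}$)
$R{\left(4 - -246,260 \right)} + A{\left(475,-73 \right)} = \frac{318}{7} + \frac{1}{583 - 73} = \frac{318}{7} + \frac{1}{510} = \frac{162187}{3570}$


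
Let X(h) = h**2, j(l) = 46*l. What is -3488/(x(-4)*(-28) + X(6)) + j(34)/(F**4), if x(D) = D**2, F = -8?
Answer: 933201/105472 ≈ 8.8479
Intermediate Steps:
-3488/(x(-4)*(-28) + X(6)) + j(34)/(F**4) = -3488/((-4)**2*(-28) + 6**2) + (46*34)/((-8)**4) = -3488/(16*(-28) + 36) + 1564/4096 = -3488/(-448 + 36) + 1564*(1/4096) = -3488/(-412) + 391/1024 = -3488*(-1/412) + 391/1024 = 872/103 + 391/1024 = 933201/105472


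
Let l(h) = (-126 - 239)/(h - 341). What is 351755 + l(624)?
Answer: 99546300/283 ≈ 3.5175e+5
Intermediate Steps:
l(h) = -365/(-341 + h)
351755 + l(624) = 351755 - 365/(-341 + 624) = 351755 - 365/283 = 99546300/283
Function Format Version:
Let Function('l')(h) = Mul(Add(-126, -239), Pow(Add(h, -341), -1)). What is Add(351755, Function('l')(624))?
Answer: Rational(99546300, 283) ≈ 3.5175e+5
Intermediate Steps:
Function('l')(h) = Mul(-365, Pow(Add(-341, h), -1))
Add(351755, Function('l')(624)) = Add(351755, Mul(-365, Pow(Add(-341, 624), -1))) = Add(351755, Mul(-365, Pow(283, -1))) = Add(351755, Mul(-365, Rational(1, 283))) = Add(351755, Rational(-365, 283)) = Rational(99546300, 283)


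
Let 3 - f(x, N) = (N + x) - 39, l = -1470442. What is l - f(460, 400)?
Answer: -1469624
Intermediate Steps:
f(x, N) = 42 - N - x (f(x, N) = 3 - ((N + x) - 39) = 3 - (-39 + N + x) = 3 + (39 - N - x) = 42 - N - x)
l - f(460, 400) = -1470442 - (42 - 1*400 - 1*460) = -1470442 - (42 - 400 - 460) = -1470442 - 1*(-818) = -1470442 + 818 = -1469624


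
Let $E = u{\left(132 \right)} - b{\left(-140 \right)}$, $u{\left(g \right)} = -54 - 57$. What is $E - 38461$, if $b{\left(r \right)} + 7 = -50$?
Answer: $-38515$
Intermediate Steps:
$u{\left(g \right)} = -111$
$b{\left(r \right)} = -57$ ($b{\left(r \right)} = -7 - 50 = -57$)
$E = -54$ ($E = -111 - -57 = -111 + 57 = -54$)
$E - 38461 = -54 - 38461 = -38515$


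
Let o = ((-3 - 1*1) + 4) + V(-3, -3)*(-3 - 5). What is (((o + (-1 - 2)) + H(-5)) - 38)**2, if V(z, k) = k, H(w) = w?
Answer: 484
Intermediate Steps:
o = 24 (o = ((-3 - 1*1) + 4) - 3*(-3 - 5) = ((-3 - 1) + 4) - 3*(-8) = (-4 + 4) + 24 = 0 + 24 = 24)
(((o + (-1 - 2)) + H(-5)) - 38)**2 = (((24 + (-1 - 2)) - 5) - 38)**2 = (((24 - 3) - 5) - 38)**2 = ((21 - 5) - 38)**2 = (16 - 38)**2 = (-22)**2 = 484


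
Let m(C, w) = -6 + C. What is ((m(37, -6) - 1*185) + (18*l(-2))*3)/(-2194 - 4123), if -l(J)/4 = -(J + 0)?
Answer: 586/6317 ≈ 0.092766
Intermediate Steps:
l(J) = 4*J (l(J) = -(-4)*(J + 0) = -(-4)*J = 4*J)
((m(37, -6) - 1*185) + (18*l(-2))*3)/(-2194 - 4123) = (((-6 + 37) - 1*185) + (18*(4*(-2)))*3)/(-2194 - 4123) = ((31 - 185) + (18*(-8))*3)/(-6317) = (-154 - 144*3)*(-1/6317) = (-154 - 432)*(-1/6317) = -586*(-1/6317) = 586/6317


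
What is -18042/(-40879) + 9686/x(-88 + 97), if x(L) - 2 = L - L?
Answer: 197995039/40879 ≈ 4843.4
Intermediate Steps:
x(L) = 2 (x(L) = 2 + (L - L) = 2 + 0 = 2)
-18042/(-40879) + 9686/x(-88 + 97) = -18042/(-40879) + 9686/2 = -18042*(-1/40879) + 9686*(1/2) = 18042/40879 + 4843 = 197995039/40879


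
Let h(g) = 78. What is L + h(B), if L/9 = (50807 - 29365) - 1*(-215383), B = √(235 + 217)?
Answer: 2131503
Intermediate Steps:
B = 2*√113 (B = √452 = 2*√113 ≈ 21.260)
L = 2131425 (L = 9*((50807 - 29365) - 1*(-215383)) = 9*(21442 + 215383) = 9*236825 = 2131425)
L + h(B) = 2131425 + 78 = 2131503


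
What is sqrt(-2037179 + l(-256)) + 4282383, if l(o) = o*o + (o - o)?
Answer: 4282383 + I*sqrt(1971643) ≈ 4.2824e+6 + 1404.2*I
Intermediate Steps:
l(o) = o**2 (l(o) = o**2 + 0 = o**2)
sqrt(-2037179 + l(-256)) + 4282383 = sqrt(-2037179 + (-256)**2) + 4282383 = sqrt(-2037179 + 65536) + 4282383 = sqrt(-1971643) + 4282383 = I*sqrt(1971643) + 4282383 = 4282383 + I*sqrt(1971643)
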